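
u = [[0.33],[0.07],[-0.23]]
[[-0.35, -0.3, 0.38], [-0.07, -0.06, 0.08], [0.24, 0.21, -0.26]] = u @ [[-1.05, -0.91, 1.15]]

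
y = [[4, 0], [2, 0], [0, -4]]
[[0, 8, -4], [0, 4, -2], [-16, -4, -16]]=y @ [[0, 2, -1], [4, 1, 4]]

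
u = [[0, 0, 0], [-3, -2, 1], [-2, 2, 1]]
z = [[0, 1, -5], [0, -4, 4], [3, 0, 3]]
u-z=[[0, -1, 5], [-3, 2, -3], [-5, 2, -2]]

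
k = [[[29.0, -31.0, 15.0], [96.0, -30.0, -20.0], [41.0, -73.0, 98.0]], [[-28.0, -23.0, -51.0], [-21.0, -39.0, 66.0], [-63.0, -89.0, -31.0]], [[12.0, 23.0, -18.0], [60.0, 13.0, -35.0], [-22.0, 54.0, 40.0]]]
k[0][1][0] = 96.0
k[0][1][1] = -30.0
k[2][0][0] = 12.0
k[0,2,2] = 98.0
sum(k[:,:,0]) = 104.0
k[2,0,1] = 23.0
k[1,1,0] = -21.0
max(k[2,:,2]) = 40.0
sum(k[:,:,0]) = 104.0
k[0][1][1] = -30.0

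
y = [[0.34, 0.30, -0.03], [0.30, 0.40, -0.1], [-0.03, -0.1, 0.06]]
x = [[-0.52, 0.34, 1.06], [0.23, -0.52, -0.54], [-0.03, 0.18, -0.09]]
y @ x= [[-0.11, -0.05, 0.20],[-0.06, -0.12, 0.11],[-0.01, 0.05, 0.02]]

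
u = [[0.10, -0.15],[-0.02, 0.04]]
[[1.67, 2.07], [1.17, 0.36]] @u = [[0.13, -0.17], [0.11, -0.16]]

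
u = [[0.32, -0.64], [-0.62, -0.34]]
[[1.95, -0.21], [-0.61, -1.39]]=u @[[2.08, 1.61],  [-2.00, 1.14]]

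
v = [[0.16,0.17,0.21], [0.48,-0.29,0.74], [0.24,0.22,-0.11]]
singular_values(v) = [0.95, 0.39, 0.15]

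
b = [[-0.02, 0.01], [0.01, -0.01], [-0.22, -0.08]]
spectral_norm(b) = 0.23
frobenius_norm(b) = 0.24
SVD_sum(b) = [[-0.01, -0.01],[0.01, 0.0],[-0.22, -0.08]] + [[-0.01, 0.02], [0.0, -0.01], [0.0, -0.00]]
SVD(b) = [[-0.07,  0.78], [0.03,  -0.62], [-1.0,  -0.07]] @ diag([0.23467895277606612, 0.020634658318686543]) @ [[0.94, 0.34], [-0.34, 0.94]]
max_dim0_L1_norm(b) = 0.25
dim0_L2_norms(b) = [0.22, 0.08]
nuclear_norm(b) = 0.26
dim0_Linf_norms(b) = [0.22, 0.08]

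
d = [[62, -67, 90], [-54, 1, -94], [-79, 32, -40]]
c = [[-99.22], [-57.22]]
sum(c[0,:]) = -99.22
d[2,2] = -40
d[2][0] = -79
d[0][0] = 62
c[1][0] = -57.22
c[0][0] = -99.22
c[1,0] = -57.22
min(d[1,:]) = -94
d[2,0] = -79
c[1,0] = -57.22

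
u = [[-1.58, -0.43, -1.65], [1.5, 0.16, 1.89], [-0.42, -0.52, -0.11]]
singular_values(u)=[3.37, 0.58, 0.04]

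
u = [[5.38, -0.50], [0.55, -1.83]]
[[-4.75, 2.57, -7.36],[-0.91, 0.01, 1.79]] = u@[[-0.86,0.49,-1.5], [0.24,0.14,-1.43]]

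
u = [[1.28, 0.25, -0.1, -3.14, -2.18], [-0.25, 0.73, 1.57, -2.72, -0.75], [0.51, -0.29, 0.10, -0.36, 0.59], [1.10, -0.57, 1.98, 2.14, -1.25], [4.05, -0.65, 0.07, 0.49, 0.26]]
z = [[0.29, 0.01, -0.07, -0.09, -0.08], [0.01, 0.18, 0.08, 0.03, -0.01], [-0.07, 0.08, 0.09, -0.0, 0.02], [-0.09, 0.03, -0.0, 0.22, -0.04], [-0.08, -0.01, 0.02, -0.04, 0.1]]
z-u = [[-0.99, -0.24, 0.03, 3.05, 2.1], [0.26, -0.55, -1.49, 2.75, 0.74], [-0.58, 0.37, -0.01, 0.36, -0.57], [-1.19, 0.60, -1.98, -1.92, 1.21], [-4.13, 0.64, -0.05, -0.53, -0.16]]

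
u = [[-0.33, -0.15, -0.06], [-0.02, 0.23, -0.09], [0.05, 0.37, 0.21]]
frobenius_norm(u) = 0.62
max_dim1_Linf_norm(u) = 0.37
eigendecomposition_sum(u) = [[(-0.33+0j), (-0.06+0j), -0.05+0.00j], [(-0.01+0j), (-0+0j), -0.00+0.00j], [(0.04-0j), 0.01-0.00j, -0j]] + [[0.00-0.00j, (-0.05+0.02j), -0.01-0.02j], [-0.01+0.00j, 0.12+0.08j, -0.04+0.05j], [0.01+0.01j, 0.18-0.22j, 0.10+0.10j]] + [[0j,(-0.05-0.02j),(-0.01+0.02j)], [-0.01-0.00j,0.12-0.08j,(-0.04-0.05j)], [0.01-0.01j,(0.18+0.22j),0.10-0.10j]]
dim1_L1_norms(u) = [0.54, 0.34, 0.63]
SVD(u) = [[-0.55, -0.81, 0.2],  [0.31, -0.42, -0.86],  [0.78, -0.41, 0.48]] @ diag([0.5179738395242626, 0.284871340239472, 0.1745033554939857]) @ [[0.41, 0.85, 0.33], [0.90, -0.44, 0.00], [-0.15, -0.29, 0.95]]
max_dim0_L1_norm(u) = 0.75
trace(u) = 0.11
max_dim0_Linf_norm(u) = 0.37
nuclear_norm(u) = 0.98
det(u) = -0.03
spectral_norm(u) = 0.52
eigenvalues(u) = [(-0.33+0j), (0.22+0.18j), (0.22-0.18j)]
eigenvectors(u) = [[-0.99+0.00j, 0.13+0.08j, 0.13-0.08j], [-0.02+0.00j, -0.04-0.43j, -0.04+0.43j], [(0.11+0j), -0.89+0.00j, -0.89-0.00j]]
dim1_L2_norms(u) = [0.37, 0.25, 0.43]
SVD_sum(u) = [[-0.12, -0.24, -0.09], [0.07, 0.13, 0.05], [0.17, 0.34, 0.13]] + [[-0.21, 0.10, -0.0],[-0.11, 0.05, -0.0],[-0.10, 0.05, -0.00]] + [[-0.01, -0.01, 0.03], [0.02, 0.04, -0.14], [-0.01, -0.02, 0.08]]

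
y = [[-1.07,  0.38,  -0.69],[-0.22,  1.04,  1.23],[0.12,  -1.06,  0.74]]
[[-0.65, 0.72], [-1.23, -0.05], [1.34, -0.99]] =y @ [[0.15, -0.14], [-1.21, 0.55], [0.05, -0.53]]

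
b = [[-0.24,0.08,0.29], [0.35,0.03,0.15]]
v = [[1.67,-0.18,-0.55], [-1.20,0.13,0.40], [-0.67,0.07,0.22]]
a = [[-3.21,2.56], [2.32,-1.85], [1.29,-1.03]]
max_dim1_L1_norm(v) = 2.4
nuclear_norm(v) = 2.30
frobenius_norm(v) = 2.29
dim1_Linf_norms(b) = [0.29, 0.35]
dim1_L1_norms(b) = [0.61, 0.53]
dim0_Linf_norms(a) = [3.21, 2.56]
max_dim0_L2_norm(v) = 2.16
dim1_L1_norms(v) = [2.4, 1.73, 0.96]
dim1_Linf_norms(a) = [3.21, 2.32, 1.29]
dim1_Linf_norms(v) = [1.67, 1.2, 0.67]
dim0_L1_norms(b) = [0.59, 0.11, 0.44]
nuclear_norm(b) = 0.76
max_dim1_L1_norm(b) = 0.61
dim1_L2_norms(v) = [1.77, 1.27, 0.71]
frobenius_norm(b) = 0.54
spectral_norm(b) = 0.43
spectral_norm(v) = 2.29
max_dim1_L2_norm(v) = 1.77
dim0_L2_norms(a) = [4.17, 3.32]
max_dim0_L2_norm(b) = 0.42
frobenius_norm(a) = 5.33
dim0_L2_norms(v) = [2.16, 0.23, 0.71]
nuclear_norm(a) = 5.33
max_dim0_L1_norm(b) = 0.59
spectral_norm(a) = 5.33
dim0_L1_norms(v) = [3.54, 0.38, 1.17]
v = a @ b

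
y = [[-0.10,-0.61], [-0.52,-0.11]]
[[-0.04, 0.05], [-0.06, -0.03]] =y @ [[0.1, 0.07],  [0.05, -0.09]]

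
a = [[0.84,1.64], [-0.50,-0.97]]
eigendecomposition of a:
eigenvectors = [[0.88+0.00j,0.88-0.00j], [(-0.48+0.02j),-0.48-0.02j]]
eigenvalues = [(-0.07+0.03j), (-0.07-0.03j)]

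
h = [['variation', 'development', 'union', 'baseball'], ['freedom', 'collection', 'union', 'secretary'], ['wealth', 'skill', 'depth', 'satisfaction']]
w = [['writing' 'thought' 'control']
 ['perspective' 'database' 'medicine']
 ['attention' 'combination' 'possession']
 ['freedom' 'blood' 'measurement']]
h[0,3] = 'baseball'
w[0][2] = 'control'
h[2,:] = ['wealth', 'skill', 'depth', 'satisfaction']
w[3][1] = 'blood'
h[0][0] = 'variation'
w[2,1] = 'combination'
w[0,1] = 'thought'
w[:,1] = ['thought', 'database', 'combination', 'blood']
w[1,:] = ['perspective', 'database', 'medicine']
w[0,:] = ['writing', 'thought', 'control']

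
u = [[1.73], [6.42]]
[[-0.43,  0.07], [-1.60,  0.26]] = u @ [[-0.25, 0.04]]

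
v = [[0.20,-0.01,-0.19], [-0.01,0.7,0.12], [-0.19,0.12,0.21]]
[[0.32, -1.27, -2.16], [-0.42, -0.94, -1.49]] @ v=[[0.49, -1.15, -0.67], [0.21, -0.83, -0.35]]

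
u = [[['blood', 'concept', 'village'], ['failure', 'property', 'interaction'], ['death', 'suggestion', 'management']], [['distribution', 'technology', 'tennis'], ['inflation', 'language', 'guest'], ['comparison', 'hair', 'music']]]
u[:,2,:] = [['death', 'suggestion', 'management'], ['comparison', 'hair', 'music']]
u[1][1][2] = 'guest'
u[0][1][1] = 'property'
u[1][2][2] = 'music'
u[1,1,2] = 'guest'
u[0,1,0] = 'failure'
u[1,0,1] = 'technology'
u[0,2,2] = 'management'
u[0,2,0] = 'death'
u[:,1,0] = ['failure', 'inflation']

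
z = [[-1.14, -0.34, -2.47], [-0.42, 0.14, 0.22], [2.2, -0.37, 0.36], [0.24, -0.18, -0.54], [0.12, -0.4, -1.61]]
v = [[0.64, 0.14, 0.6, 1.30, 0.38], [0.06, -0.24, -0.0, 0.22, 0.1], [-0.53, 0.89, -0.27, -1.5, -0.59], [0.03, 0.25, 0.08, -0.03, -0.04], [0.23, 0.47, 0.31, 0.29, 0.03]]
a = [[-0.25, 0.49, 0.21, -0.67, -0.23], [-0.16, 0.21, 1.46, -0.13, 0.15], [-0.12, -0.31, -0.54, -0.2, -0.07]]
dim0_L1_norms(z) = [4.12, 1.43, 5.2]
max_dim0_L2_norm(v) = 2.02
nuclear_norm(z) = 5.53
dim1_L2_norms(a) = [0.92, 1.5, 0.67]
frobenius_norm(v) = 2.65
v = z @ a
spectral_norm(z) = 3.37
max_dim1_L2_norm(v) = 1.93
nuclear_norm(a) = 2.83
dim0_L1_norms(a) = [0.53, 1.01, 2.21, 1.0, 0.45]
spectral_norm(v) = 2.44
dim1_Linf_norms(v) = [1.3, 0.24, 1.5, 0.25, 0.47]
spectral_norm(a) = 1.64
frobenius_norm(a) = 1.88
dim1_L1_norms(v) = [3.06, 0.62, 3.78, 0.43, 1.33]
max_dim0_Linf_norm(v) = 1.5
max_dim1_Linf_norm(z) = 2.47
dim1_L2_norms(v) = [1.62, 0.35, 1.93, 0.27, 0.67]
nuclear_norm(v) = 3.48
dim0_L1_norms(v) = [1.49, 1.99, 1.26, 3.34, 1.14]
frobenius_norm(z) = 4.00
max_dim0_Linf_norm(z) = 2.47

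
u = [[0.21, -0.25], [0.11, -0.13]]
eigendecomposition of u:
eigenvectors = [[0.88, 0.77], [0.47, 0.64]]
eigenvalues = [0.08, 0.0]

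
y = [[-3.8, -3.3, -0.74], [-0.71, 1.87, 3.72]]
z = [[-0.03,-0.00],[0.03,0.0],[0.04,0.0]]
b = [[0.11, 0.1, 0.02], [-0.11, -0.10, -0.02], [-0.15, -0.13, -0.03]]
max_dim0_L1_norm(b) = 0.37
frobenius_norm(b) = 0.29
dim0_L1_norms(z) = [0.1, 0.0]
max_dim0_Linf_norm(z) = 0.04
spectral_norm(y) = 5.41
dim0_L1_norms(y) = [4.51, 5.17, 4.46]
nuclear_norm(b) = 0.30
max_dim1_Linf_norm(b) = 0.15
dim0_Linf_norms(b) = [0.15, 0.13, 0.03]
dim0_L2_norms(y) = [3.87, 3.79, 3.79]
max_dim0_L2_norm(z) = 0.06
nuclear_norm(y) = 9.21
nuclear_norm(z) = 0.06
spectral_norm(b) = 0.29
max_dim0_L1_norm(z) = 0.1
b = z @ y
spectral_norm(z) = 0.06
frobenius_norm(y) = 6.61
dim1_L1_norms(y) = [7.84, 6.3]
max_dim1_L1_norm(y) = 7.84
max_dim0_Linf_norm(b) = 0.15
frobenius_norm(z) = 0.06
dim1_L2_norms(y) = [5.09, 4.22]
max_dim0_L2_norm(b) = 0.22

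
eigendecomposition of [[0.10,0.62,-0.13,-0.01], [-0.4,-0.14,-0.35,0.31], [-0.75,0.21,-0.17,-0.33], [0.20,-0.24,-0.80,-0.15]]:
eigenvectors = [[-0.44+0.00j,  (-0.12-0.45j),  -0.12+0.45j,  0.10+0.00j], [(-0.28+0j),  0.61+0.00j,  (0.61-0j),  (0.01+0j)], [0.59+0.00j,  (0.25-0.24j),  0.25+0.24j,  0.60+0.00j], [-0.62+0.00j,  0.13+0.53j,  0.13-0.53j,  (0.79+0j)]]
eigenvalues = [(0.65+0j), (-0.14+0.7j), (-0.14-0.7j), (-0.73+0j)]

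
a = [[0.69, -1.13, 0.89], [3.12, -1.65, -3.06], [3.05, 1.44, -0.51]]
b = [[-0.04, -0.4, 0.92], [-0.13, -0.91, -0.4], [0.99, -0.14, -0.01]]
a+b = [[0.65, -1.53, 1.81], [2.99, -2.56, -3.46], [4.04, 1.30, -0.52]]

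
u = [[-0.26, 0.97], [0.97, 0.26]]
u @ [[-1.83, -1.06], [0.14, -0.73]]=[[0.61, -0.43], [-1.74, -1.22]]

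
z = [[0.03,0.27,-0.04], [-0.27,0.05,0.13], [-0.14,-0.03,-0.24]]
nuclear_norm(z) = 0.86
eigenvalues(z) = [(0.06+0.29j), (0.06-0.29j), (-0.27+0j)]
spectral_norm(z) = 0.31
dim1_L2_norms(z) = [0.27, 0.3, 0.28]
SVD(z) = [[-0.04, -0.63, 0.77], [0.95, -0.26, -0.17], [0.31, 0.73, 0.61]] @ diag([0.306535786156937, 0.28036143583851647, 0.2706164760315122]) @ [[-0.98, 0.09, 0.16], [-0.18, -0.73, -0.66], [-0.06, 0.67, -0.74]]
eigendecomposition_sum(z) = [[0.03+0.13j, (0.13-0.02j), 0.01-0.04j], [-0.14+0.04j, (0.03+0.14j), (0.04+0.01j)], [-0.03-0.04j, -0.04+0.03j, 0.01j]] + [[(0.03-0.13j), (0.13+0.02j), 0.01+0.04j], [(-0.14-0.04j), 0.03-0.14j, (0.04-0.01j)], [(-0.03+0.04j), (-0.04-0.03j), 0.00-0.01j]] + [[-0.02-0.00j,0.01+0.00j,-0.07-0.00j], [0.01+0.00j,-0.01-0.00j,0.04+0.00j], [(-0.08-0j),(0.04+0j),-0.25-0.00j]]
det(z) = -0.02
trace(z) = -0.16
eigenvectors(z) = [[(0.03-0.66j), 0.03+0.66j, 0.27+0.00j], [0.72+0.00j, 0.72-0.00j, (-0.16+0j)], [0.11+0.21j, (0.11-0.21j), 0.95+0.00j]]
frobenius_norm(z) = 0.50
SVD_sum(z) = [[0.01, -0.00, -0.0], [-0.29, 0.03, 0.05], [-0.09, 0.01, 0.02]] + [[0.03, 0.13, 0.12], [0.01, 0.05, 0.05], [-0.04, -0.15, -0.13]] + [[-0.01, 0.14, -0.15],[0.0, -0.03, 0.03],[-0.01, 0.11, -0.12]]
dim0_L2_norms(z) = [0.31, 0.28, 0.28]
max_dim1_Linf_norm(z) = 0.27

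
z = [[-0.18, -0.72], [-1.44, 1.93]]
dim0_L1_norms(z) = [1.62, 2.65]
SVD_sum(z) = [[0.28, -0.41], [-1.35, 1.99]] + [[-0.46,-0.31], [-0.09,-0.06]]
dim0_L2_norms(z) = [1.45, 2.06]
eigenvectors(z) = [[-0.87,0.27],[-0.5,-0.96]]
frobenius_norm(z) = 2.52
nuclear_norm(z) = 3.02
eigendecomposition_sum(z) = [[-0.51, -0.15], [-0.29, -0.08]] + [[0.33, -0.57], [-1.15, 2.01]]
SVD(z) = [[0.2, -0.98], [-0.98, -0.20]] @ diag([2.4559397786652877, 0.5636131683783634]) @ [[0.56,-0.83], [0.83,0.56]]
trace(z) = 1.75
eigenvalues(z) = [-0.59, 2.34]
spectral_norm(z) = 2.46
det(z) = -1.38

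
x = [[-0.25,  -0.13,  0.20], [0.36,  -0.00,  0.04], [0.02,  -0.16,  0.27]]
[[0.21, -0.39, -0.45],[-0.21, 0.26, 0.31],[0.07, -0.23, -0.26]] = x @ [[-0.60, 0.81, 0.93], [-0.12, 0.05, 0.82], [0.24, -0.9, -0.56]]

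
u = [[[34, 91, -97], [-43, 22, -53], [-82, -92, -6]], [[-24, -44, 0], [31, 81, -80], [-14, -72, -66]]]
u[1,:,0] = [-24, 31, -14]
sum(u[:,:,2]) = -302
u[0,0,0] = 34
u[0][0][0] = 34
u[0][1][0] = -43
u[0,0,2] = -97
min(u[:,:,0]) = -82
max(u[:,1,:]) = 81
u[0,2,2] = -6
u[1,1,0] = 31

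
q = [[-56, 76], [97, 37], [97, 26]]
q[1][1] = 37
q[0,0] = -56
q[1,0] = 97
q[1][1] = 37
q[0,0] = -56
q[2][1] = 26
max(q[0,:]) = 76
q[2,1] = 26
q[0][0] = -56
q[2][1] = 26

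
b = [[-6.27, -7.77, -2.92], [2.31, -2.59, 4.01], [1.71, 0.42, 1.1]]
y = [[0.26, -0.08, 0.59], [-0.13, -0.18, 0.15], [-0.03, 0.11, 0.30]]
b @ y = [[-0.53, 1.58, -5.74], [0.82, 0.72, 2.18], [0.36, -0.09, 1.40]]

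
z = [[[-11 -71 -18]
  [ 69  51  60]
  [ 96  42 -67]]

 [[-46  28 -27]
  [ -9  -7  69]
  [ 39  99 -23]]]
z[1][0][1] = 28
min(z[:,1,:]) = -9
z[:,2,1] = [42, 99]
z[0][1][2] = 60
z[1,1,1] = -7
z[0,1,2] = 60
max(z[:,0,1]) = 28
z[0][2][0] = 96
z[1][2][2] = -23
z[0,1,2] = 60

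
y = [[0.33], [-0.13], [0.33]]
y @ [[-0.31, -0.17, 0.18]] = [[-0.1,-0.06,0.06],[0.04,0.02,-0.02],[-0.1,-0.06,0.06]]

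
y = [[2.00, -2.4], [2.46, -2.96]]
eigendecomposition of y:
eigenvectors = [[0.77, 0.63], [0.64, 0.78]]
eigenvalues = [0.02, -0.98]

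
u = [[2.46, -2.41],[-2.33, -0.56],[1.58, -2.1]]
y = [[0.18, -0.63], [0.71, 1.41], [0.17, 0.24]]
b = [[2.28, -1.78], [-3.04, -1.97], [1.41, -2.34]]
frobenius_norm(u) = 4.95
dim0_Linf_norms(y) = [0.71, 1.41]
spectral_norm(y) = 1.68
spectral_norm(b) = 4.11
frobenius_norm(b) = 5.38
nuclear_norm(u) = 6.55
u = y + b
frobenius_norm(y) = 1.73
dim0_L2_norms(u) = [3.74, 3.25]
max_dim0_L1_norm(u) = 6.37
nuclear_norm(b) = 7.58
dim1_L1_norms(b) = [4.06, 5.01, 3.75]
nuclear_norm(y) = 2.11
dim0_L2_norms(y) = [0.75, 1.56]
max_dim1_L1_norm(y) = 2.12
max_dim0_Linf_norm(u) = 2.46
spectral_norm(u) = 4.51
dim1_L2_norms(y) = [0.66, 1.58, 0.29]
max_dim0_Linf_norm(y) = 1.41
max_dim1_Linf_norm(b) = 3.04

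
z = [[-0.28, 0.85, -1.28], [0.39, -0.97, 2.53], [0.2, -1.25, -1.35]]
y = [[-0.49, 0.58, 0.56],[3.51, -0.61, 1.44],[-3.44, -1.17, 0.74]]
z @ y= [[7.52, 0.82, 0.12],[-12.3, -2.14, 0.69],[0.16, 2.46, -2.69]]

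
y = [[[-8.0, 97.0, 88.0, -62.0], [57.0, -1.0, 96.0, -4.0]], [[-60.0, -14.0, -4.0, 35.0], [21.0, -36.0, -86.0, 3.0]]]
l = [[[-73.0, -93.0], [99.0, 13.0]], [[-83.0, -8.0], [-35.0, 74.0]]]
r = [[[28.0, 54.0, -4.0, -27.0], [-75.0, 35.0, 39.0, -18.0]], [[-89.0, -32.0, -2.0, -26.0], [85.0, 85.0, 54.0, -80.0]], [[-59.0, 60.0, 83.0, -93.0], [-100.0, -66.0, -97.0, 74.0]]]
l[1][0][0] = -83.0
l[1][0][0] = -83.0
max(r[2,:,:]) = 83.0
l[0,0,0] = -73.0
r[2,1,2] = -97.0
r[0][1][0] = -75.0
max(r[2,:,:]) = 83.0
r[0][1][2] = 39.0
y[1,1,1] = -36.0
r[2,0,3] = -93.0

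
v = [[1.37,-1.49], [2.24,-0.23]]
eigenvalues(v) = [(0.57+1.64j), (0.57-1.64j)]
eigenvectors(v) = [[0.28+0.57j, 0.28-0.57j], [(0.77+0j), (0.77-0j)]]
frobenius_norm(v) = 3.03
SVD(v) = [[-0.66,-0.76], [-0.76,0.66]] @ diag([2.8336901021792547, 1.0666303974720244]) @ [[-0.91, 0.41], [0.41, 0.91]]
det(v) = 3.02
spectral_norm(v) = 2.83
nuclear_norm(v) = 3.90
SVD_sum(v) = [[1.70, -0.75], [1.96, -0.87]] + [[-0.33, -0.74], [0.28, 0.64]]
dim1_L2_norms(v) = [2.02, 2.25]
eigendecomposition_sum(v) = [[(0.68+0.68j),-0.75+0.26j], [(1.12-0.39j),-0.11+0.96j]] + [[(0.68-0.68j),-0.75-0.26j], [(1.12+0.39j),-0.11-0.96j]]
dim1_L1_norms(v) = [2.86, 2.47]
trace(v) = 1.14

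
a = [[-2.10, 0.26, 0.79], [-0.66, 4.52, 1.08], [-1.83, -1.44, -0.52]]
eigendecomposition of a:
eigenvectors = [[(0.38-0.34j), (0.38+0.34j), (-0+0j)], [-0.11-0.06j, -0.11+0.06j, (-0.96+0j)], [(0.85+0j), 0.85-0.00j, 0.29+0.00j]]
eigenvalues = [(-1.14+0.83j), (-1.14-0.83j), (4.19+0j)]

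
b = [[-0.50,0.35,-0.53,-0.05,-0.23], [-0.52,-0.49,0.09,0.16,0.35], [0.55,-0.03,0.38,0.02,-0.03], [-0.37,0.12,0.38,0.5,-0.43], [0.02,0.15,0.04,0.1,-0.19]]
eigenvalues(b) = [(-0.38+0.46j), (-0.38-0.46j), (0.44+0j), (0.03+0j), (-0+0j)]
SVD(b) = [[-0.69, 0.45, -0.09, -0.0, -0.56], [-0.28, -0.70, 0.53, 0.23, -0.30], [0.59, -0.08, -0.24, 0.04, -0.76], [-0.3, -0.54, -0.75, -0.23, 0.05], [-0.03, 0.04, -0.31, 0.94, 0.12]] @ diag([1.0709828921752644, 0.8682120174586064, 0.8511808444903148, 0.022204590097081974, 0.0012897905791698094]) @ [[0.87, -0.15, 0.42, -0.14, 0.16], [0.34, 0.51, -0.62, -0.47, -0.14], [-0.11, -0.49, -0.34, -0.37, 0.7], [0.34, -0.16, -0.53, 0.76, 0.09], [-0.07, 0.67, 0.19, 0.22, 0.68]]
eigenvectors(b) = [[(-0.61+0j), (-0.61-0j), (-0.01+0j), -0.14+0.00j, (-0.12+0j)], [0.16-0.48j, (0.16+0.48j), (0.25+0j), (-0.41+0j), (0.69+0j)], [0.34+0.19j, 0.34-0.19j, 0j, (0.18+0j), (0.28+0j)], [(-0.4-0.18j), -0.40+0.18j, (0.95+0j), -0.67+0.00j, (0.1+0j)], [(-0.14+0.09j), -0.14-0.09j, (0.21+0j), -0.57+0.00j, (0.65+0j)]]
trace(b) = -0.30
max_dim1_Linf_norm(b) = 0.55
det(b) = -0.00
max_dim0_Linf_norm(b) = 0.55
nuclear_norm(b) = 2.81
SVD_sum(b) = [[-0.64, 0.11, -0.31, 0.11, -0.12], [-0.26, 0.05, -0.13, 0.04, -0.05], [0.55, -0.1, 0.27, -0.09, 0.1], [-0.28, 0.05, -0.14, 0.05, -0.05], [-0.03, 0.01, -0.01, 0.0, -0.01]] + [[0.13, 0.2, -0.24, -0.18, -0.05], [-0.21, -0.31, 0.38, 0.28, 0.08], [-0.02, -0.04, 0.04, 0.03, 0.01], [-0.16, -0.24, 0.29, 0.22, 0.07], [0.01, 0.02, -0.02, -0.02, -0.01]] + [[0.01, 0.04, 0.03, 0.03, -0.05], [-0.05, -0.22, -0.16, -0.17, 0.32], [0.02, 0.1, 0.07, 0.08, -0.14], [0.07, 0.31, 0.22, 0.24, -0.44], [0.03, 0.13, 0.09, 0.10, -0.18]] + [[-0.00, 0.0, 0.0, -0.0, -0.0], [0.00, -0.00, -0.00, 0.0, 0.0], [0.00, -0.0, -0.00, 0.00, 0.00], [-0.00, 0.00, 0.0, -0.0, -0.0], [0.01, -0.0, -0.01, 0.02, 0.0]] + [[0.00, -0.0, -0.00, -0.00, -0.0], [0.0, -0.00, -0.0, -0.00, -0.0], [0.00, -0.00, -0.00, -0.0, -0.00], [-0.0, 0.0, 0.0, 0.00, 0.0], [-0.00, 0.00, 0.0, 0.00, 0.0]]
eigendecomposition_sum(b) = [[(-0.24+0.43j), (0.18+0.26j), (-0.25+0.13j), (-0.02-0.01j), (-0.12-0.24j)],[-0.27-0.30j, -0.24+0.07j, -0.04-0.23j, 0.01-0.01j, (0.22-0.03j)],[(0.27-0.16j), -0.02-0.20j, (0.18+0.01j), 0.01+0.01j, (-0.01+0.17j)],[-0.28+0.21j, (0.04+0.22j), (-0.2+0.01j), (-0.01-0.01j), -0.01-0.19j],[(0.01+0.13j), 0.08+0.03j, -0.04+0.07j, (-0.01+0j), -0.06-0.04j]] + [[(-0.24-0.43j), (0.18-0.26j), -0.25-0.13j, -0.02+0.01j, (-0.12+0.24j)], [-0.27+0.30j, -0.24-0.07j, (-0.04+0.23j), (0.01+0.01j), 0.22+0.03j], [(0.27+0.16j), (-0.02+0.2j), (0.18-0.01j), (0.01-0.01j), (-0.01-0.17j)], [-0.28-0.21j, 0.04-0.22j, -0.20-0.01j, (-0.01+0.01j), -0.01+0.19j], [0.01-0.13j, (0.08-0.03j), -0.04-0.07j, (-0.01-0j), (-0.06+0.04j)]] + [[-0.00-0.00j, (-0-0j), -0.01-0.00j, -0.01+0.00j, 0.00+0.00j],[0.07+0.00j, 0.02+0.00j, 0.23+0.00j, (0.14-0j), -0.12-0.00j],[0j, 0.00+0.00j, 0.00+0.00j, -0j, -0.00-0.00j],[0.26+0.00j, (0.06+0j), 0.87+0.00j, (0.53-0j), (-0.46-0j)],[(0.06+0j), 0.01+0.00j, (0.19+0j), (0.12-0j), -0.10-0.00j]] + [[-0.01-0.00j, (-0+0j), (-0.02-0j), -0.00-0.00j, (0.01-0j)], [-0.04-0.00j, (-0.01+0j), (-0.05-0j), -0.00-0.00j, (0.03-0j)], [(0.02+0j), (0.01-0j), (0.02+0j), 0j, (-0.01+0j)], [(-0.06-0j), (-0.02+0j), -0.08-0.00j, (-0.01-0j), (0.05-0j)], [-0.05-0.00j, -0.02+0.00j, -0.07-0.00j, (-0-0j), (0.04-0j)]] + [[0j, 0.00-0.00j, 0.00+0.00j, (-0+0j), (-0+0j)], [(-0.01-0j), (-0+0j), -0.01-0.00j, -0j, -0j], [-0.00-0.00j, -0.00+0.00j, -0.00-0.00j, -0j, 0.00-0.00j], [(-0-0j), (-0+0j), (-0-0j), 0.00-0.00j, 0.00-0.00j], [(-0.01-0j), (-0+0j), (-0.01-0j), 0.00-0.00j, -0j]]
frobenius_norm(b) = 1.62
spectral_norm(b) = 1.07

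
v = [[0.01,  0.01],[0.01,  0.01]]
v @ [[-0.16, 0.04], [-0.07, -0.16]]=[[-0.00,-0.00],[-0.0,-0.0]]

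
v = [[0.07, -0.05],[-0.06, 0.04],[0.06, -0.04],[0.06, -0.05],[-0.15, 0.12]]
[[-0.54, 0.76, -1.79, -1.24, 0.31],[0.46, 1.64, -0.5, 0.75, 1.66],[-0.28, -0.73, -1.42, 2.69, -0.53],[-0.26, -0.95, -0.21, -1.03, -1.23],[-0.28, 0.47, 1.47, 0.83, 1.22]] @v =[[-0.31, 0.23], [-0.3, 0.22], [0.18, -0.16], [0.15, -0.11], [-0.09, 0.08]]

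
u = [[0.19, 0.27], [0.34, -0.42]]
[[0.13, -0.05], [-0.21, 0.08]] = u @ [[-0.01, -0.00], [0.50, -0.20]]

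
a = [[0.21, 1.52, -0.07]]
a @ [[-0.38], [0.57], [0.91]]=[[0.72]]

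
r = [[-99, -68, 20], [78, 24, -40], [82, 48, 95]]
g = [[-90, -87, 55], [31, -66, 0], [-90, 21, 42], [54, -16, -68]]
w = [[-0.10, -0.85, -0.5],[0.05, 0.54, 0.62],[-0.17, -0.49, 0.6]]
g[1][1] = -66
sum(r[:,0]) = 61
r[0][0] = -99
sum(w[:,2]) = 0.723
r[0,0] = -99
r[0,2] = 20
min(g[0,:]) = -90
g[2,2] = 42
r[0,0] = -99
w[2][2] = 0.604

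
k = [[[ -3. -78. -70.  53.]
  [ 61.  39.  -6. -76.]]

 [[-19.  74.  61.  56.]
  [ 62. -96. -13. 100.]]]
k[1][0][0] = -19.0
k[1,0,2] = 61.0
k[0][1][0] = 61.0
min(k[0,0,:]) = -78.0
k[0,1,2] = -6.0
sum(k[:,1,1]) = -57.0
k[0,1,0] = 61.0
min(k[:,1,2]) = -13.0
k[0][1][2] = -6.0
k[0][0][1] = -78.0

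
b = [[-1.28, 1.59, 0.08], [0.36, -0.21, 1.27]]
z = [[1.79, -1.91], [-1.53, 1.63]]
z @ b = [[-2.98, 3.25, -2.28], [2.55, -2.78, 1.95]]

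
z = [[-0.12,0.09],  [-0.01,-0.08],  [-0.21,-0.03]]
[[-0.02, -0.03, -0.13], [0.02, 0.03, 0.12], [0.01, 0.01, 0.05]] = z @ [[-0.00, -0.0, -0.01], [-0.26, -0.34, -1.44]]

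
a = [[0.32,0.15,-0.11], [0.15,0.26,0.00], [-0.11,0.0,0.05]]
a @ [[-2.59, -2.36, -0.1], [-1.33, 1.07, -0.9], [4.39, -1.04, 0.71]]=[[-1.51,-0.48,-0.25], [-0.73,-0.08,-0.25], [0.50,0.21,0.05]]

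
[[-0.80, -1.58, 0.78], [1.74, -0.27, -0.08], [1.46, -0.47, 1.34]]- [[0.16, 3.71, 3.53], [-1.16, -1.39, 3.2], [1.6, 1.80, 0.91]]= [[-0.96,-5.29,-2.75], [2.90,1.12,-3.28], [-0.14,-2.27,0.43]]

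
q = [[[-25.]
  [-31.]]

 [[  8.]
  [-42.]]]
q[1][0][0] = 8.0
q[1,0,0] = 8.0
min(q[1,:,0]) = -42.0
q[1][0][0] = 8.0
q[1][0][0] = 8.0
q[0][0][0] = -25.0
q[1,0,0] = 8.0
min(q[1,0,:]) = 8.0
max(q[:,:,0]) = 8.0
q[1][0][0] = 8.0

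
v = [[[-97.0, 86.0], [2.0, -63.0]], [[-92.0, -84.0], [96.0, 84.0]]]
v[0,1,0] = 2.0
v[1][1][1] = 84.0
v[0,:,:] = [[-97.0, 86.0], [2.0, -63.0]]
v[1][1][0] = 96.0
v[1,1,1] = 84.0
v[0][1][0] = 2.0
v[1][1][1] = 84.0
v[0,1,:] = [2.0, -63.0]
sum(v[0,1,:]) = -61.0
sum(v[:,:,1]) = 23.0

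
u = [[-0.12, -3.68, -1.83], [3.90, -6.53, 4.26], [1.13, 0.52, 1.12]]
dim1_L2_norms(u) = [4.11, 8.72, 1.67]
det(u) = -17.71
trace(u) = -5.53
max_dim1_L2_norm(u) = 8.72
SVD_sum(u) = [[0.91, -1.7, 0.89],[3.70, -6.96, 3.65],[0.23, -0.43, 0.23]] + [[-1.18, -2.01, -2.63], [0.26, 0.44, 0.57], [0.51, 0.87, 1.13]] + [[0.16, 0.03, -0.09],  [-0.06, -0.01, 0.04],  [0.39, 0.08, -0.24]]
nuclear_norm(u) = 13.37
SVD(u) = [[0.24, -0.9, 0.36], [0.97, 0.2, -0.15], [0.06, 0.39, 0.92]] @ diag([8.95648963963717, 3.9026183208557925, 0.5067184393652701]) @ [[0.43, -0.80, 0.42], [0.34, 0.57, 0.75], [0.84, 0.18, -0.51]]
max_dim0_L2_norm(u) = 7.51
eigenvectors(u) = [[(0.57+0j),(0.83+0j),(0.83-0j)],[(0.8+0j),0.22-0.28j,(0.22+0.28j)],[-0.18+0.00j,(-0.32-0.3j),-0.32+0.30j]]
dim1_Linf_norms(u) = [3.68, 6.53, 1.13]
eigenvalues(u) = [(-4.73+0j), (-0.4+1.89j), (-0.4-1.89j)]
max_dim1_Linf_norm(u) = 6.53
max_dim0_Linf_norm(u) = 6.53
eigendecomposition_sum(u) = [[2.70+0.00j, -4.36-0.00j, 4.02+0.00j],[(3.81+0j), -6.15-0.00j, 5.67+0.00j],[(-0.86-0j), (1.39+0j), -1.28-0.00j]] + [[(-1.41+1.26j), 0.34-0.84j, (-2.93+0.22j)],[(0.04+0.81j), -0.19-0.34j, (-0.71+1.04j)],[1.00+0.03j, (-0.43+0.2j), (1.2+0.98j)]] + [[(-1.41-1.26j),0.34+0.84j,(-2.93-0.22j)], [0.04-0.81j,-0.19+0.34j,-0.71-1.04j], [(1-0.03j),-0.43-0.20j,(1.2-0.98j)]]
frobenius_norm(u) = 9.78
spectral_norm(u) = 8.96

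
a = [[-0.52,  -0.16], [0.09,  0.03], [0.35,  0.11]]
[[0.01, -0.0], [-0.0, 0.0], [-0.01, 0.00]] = a@[[0.03,0.01], [-0.19,-0.03]]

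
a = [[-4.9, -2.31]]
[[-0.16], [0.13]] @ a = [[0.78, 0.37], [-0.64, -0.30]]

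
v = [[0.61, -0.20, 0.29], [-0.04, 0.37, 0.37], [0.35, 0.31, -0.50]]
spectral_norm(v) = 0.71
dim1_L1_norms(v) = [1.1, 0.78, 1.16]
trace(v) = 0.48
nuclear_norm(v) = 1.91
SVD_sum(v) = [[0.29, 0.02, -0.18], [-0.17, -0.01, 0.11], [0.49, 0.04, -0.31]] + [[0.32, -0.21, 0.48], [0.08, -0.05, 0.11], [-0.16, 0.11, -0.25]] + [[-0.0, -0.02, -0.01], [0.06, 0.43, 0.15], [0.02, 0.16, 0.06]]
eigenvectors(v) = [[0.25, 0.87, 0.51], [0.32, 0.35, 0.76], [-0.91, 0.36, 0.40]]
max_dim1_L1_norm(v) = 1.16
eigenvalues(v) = [-0.71, 0.65, 0.54]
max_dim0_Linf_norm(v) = 0.61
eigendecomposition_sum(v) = [[-0.04, -0.05, 0.16],  [-0.06, -0.07, 0.21],  [0.16, 0.20, -0.59]] + [[0.88, -0.6, 0.03], [0.36, -0.24, 0.01], [0.36, -0.25, 0.01]] + [[-0.22, 0.45, 0.10], [-0.34, 0.68, 0.15], [-0.18, 0.36, 0.08]]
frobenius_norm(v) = 1.11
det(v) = -0.25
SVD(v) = [[-0.49, -0.87, -0.04], [0.29, -0.21, 0.94], [-0.82, 0.45, 0.35]] @ diag([0.7084367276878613, 0.7035439517158791, 0.49329839941653914]) @ [[-0.85, -0.07, 0.53], [-0.52, 0.34, -0.79], [0.12, 0.94, 0.32]]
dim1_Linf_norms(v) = [0.61, 0.37, 0.5]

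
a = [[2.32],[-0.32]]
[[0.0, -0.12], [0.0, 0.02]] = a@[[-0.00,-0.05]]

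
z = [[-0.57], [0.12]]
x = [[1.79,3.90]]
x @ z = [[-0.55]]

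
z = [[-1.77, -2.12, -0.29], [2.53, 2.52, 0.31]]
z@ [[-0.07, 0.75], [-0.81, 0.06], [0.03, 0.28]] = [[1.83, -1.54], [-2.21, 2.14]]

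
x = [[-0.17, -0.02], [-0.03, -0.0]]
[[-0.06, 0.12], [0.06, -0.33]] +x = [[-0.23,  0.10], [0.03,  -0.33]]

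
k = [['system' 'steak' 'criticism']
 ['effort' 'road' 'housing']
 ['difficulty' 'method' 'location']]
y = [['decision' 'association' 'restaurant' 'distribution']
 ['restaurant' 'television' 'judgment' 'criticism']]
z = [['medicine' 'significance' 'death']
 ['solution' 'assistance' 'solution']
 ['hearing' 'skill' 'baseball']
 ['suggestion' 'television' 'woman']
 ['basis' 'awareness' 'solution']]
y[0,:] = ['decision', 'association', 'restaurant', 'distribution']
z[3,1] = 'television'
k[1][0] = 'effort'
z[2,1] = 'skill'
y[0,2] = 'restaurant'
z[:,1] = ['significance', 'assistance', 'skill', 'television', 'awareness']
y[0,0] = 'decision'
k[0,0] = 'system'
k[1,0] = 'effort'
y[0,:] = ['decision', 'association', 'restaurant', 'distribution']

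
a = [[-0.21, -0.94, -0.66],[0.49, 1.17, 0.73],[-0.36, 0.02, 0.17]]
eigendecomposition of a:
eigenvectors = [[0.28, 0.12, -0.68], [-0.60, -0.60, 0.66], [0.75, 0.79, 0.31]]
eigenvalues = [0.02, 0.1, 1.01]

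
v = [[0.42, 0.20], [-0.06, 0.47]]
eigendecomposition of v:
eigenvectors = [[0.88+0.00j,(0.88-0j)], [0.11+0.47j,0.11-0.47j]]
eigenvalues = [(0.44+0.11j), (0.44-0.11j)]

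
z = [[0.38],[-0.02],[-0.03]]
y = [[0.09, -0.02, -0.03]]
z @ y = [[0.03, -0.01, -0.01], [-0.00, 0.0, 0.0], [-0.00, 0.00, 0.00]]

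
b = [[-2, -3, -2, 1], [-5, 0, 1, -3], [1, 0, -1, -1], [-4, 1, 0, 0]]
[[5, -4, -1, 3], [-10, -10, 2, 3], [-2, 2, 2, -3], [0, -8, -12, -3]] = b@[[0, 2, 2, 0], [0, 0, -4, -3], [-1, 0, 3, 3], [3, 0, -3, 0]]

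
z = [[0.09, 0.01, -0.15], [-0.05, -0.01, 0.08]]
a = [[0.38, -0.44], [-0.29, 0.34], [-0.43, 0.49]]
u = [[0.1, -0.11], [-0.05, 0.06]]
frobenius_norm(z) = 0.20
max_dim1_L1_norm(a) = 0.92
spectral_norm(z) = 0.20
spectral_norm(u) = 0.17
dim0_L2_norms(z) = [0.1, 0.01, 0.17]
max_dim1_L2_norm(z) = 0.18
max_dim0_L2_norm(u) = 0.13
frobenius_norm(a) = 0.98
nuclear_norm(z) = 0.20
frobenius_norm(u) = 0.17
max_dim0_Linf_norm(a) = 0.49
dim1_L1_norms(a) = [0.82, 0.63, 0.92]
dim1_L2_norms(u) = [0.15, 0.08]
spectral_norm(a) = 0.98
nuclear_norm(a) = 0.99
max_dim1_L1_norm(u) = 0.21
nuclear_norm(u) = 0.17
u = z @ a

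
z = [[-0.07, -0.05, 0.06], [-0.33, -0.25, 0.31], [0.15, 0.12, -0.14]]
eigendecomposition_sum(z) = [[-0.07, -0.05, 0.06], [-0.33, -0.25, 0.31], [0.15, 0.12, -0.14]] + [[-0.0, 0.0, -0.0],[0.00, -0.00, 0.0],[-0.0, 0.0, -0.0]] + [[0.0, -0.00, -0.0],[-0.00, 0.0, 0.0],[-0.00, 0.0, 0.00]]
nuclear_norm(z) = 0.59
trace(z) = -0.46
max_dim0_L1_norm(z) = 0.55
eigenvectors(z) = [[-0.18, -0.77, -0.03], [-0.89, 0.36, 0.79], [0.42, -0.53, 0.61]]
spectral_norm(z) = 0.58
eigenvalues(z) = [-0.46, -0.0, 0.01]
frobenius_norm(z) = 0.58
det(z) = 0.00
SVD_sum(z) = [[-0.07,-0.05,0.06], [-0.33,-0.25,0.31], [0.15,0.12,-0.14]] + [[-0.0,0.0,0.0], [-0.00,0.00,0.00], [-0.00,0.0,0.00]] + [[-0.0,-0.00,-0.0], [0.00,0.00,0.00], [0.0,0.00,0.00]]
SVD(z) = [[-0.18, 0.3, -0.94], [-0.89, 0.35, 0.28], [0.41, 0.89, 0.20]] @ diag([0.5787513793813073, 0.005481907098158231, 0.0040975064125879585]) @ [[0.64, 0.49, -0.60], [-0.43, 0.87, 0.24], [0.64, 0.1, 0.76]]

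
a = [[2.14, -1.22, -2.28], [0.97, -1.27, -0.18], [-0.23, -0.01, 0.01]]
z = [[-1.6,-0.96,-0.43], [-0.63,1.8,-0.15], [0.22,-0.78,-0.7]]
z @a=[[-4.26, 3.18, 3.82],  [0.43, -1.52, 1.11],  [-0.12, 0.73, -0.37]]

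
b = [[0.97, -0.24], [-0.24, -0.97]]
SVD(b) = [[-0.97, 0.24], [0.24, 0.97]] @ diag([0.9992497185388646, 0.9992497185388645]) @ [[-1.00, -0.0],  [-0.0, -1.0]]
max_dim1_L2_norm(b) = 1.0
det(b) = -1.00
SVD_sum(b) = [[0.97, 0.0], [-0.24, 0.00]] + [[0.00, -0.24], [0.00, -0.97]]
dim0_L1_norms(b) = [1.21, 1.21]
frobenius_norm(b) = 1.41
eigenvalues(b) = [1.0, -1.0]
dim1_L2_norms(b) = [1.0, 1.0]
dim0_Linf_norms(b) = [0.97, 0.97]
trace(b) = 0.00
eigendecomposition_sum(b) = [[0.98, -0.12],[-0.12, 0.01]] + [[-0.01,  -0.12],  [-0.12,  -0.98]]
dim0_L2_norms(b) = [1.0, 1.0]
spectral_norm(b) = 1.00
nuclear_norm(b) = 2.00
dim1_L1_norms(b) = [1.21, 1.21]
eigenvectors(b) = [[0.99, 0.12], [-0.12, 0.99]]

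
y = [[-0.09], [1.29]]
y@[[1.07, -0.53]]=[[-0.1, 0.05], [1.38, -0.68]]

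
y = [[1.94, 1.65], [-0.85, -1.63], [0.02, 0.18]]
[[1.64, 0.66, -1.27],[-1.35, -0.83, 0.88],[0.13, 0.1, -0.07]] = y@[[0.26,-0.16,-0.35], [0.69,0.59,-0.36]]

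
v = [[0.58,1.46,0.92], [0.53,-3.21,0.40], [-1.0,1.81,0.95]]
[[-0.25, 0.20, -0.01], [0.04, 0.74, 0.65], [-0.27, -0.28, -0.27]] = v @ [[0.00, 0.27, 0.13], [-0.04, -0.15, -0.16], [-0.21, 0.28, 0.16]]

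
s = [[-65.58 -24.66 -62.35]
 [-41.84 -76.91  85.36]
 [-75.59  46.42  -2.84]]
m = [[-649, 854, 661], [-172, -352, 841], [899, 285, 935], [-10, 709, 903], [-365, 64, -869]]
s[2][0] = -75.59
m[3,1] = 709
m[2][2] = 935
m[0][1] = 854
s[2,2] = -2.84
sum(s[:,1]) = -55.14999999999999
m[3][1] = 709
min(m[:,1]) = -352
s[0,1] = -24.66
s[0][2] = -62.35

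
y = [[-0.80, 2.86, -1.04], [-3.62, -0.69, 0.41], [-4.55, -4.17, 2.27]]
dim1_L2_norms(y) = [3.15, 3.71, 6.58]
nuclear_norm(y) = 11.04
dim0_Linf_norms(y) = [4.55, 4.17, 2.27]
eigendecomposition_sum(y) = [[-0.37+1.14j, (1.33-0.08j), -0.46+0.09j], [-2.00-0.54j, 0.25+2.29j, (-0.19-0.78j)], [-2.86-1.37j, -0.27+3.52j, (-0.06-1.23j)]] + [[(-0.37-1.14j), 1.33+0.08j, (-0.46-0.09j)],[(-2+0.54j), 0.25-2.29j, (-0.19+0.78j)],[-2.86+1.37j, -0.27-3.52j, (-0.06+1.23j)]] + [[-0.06+0.00j, (0.19-0j), (-0.13+0j)], [(0.38-0j), -1.19+0.00j, (0.79-0j)], [(1.16-0j), (-3.64+0j), 2.40-0.00j]]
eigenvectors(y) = [[(-0.04-0.3j), -0.04+0.30j, -0.05+0.00j], [(0.51-0.1j), (0.51+0.1j), (0.31+0j)], [0.80+0.00j, (0.8-0j), (0.95+0j)]]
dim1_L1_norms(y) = [4.7, 4.72, 10.99]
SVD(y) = [[0.20, 0.82, 0.54], [-0.43, 0.57, -0.71], [-0.88, -0.09, 0.46]] @ diag([7.448214164616314, 3.3716712997565583, 0.22369265613074318]) @ [[0.72, 0.61, -0.32], [-0.69, 0.69, -0.24], [0.07, 0.4, 0.92]]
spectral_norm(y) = 7.45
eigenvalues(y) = [(-0.18+2.21j), (-0.18-2.21j), (1.14+0j)]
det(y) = 5.62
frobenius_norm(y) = 8.18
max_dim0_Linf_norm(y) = 4.55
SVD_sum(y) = [[1.09, 0.92, -0.48], [-2.30, -1.94, 1.02], [-4.76, -4.01, 2.10]] + [[-1.9, 1.9, -0.67], [-1.31, 1.31, -0.46], [0.2, -0.20, 0.07]] + [[0.01, 0.05, 0.11], [-0.01, -0.06, -0.14], [0.01, 0.04, 0.09]]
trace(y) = 0.78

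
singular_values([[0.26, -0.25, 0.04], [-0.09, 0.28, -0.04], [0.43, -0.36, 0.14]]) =[0.73, 0.14, 0.04]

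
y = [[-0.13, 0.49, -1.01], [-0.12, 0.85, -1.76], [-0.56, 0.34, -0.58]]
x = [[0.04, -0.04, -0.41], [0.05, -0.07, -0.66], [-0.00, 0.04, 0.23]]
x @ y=[[0.23, -0.15, 0.27], [0.37, -0.26, 0.46], [-0.13, 0.11, -0.2]]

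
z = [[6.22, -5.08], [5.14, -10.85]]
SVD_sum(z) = [[4.15,-6.42], [6.47,-9.99]] + [[2.07, 1.34], [-1.33, -0.86]]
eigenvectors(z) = [[0.95, 0.31], [0.32, 0.95]]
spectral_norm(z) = 14.14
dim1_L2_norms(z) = [8.03, 12.01]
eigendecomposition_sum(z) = [[5.08, -1.68], [1.7, -0.56]] + [[1.14, -3.40], [3.44, -10.29]]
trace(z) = -4.63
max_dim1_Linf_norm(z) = 10.85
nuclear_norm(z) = 17.07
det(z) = -41.38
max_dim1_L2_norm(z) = 12.01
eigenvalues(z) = [4.52, -9.15]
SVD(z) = [[-0.54, -0.84], [-0.84, 0.54]] @ diag([14.144983650405464, 2.9251217974234955]) @ [[-0.54, 0.84], [-0.84, -0.54]]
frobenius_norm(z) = 14.44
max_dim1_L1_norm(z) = 15.99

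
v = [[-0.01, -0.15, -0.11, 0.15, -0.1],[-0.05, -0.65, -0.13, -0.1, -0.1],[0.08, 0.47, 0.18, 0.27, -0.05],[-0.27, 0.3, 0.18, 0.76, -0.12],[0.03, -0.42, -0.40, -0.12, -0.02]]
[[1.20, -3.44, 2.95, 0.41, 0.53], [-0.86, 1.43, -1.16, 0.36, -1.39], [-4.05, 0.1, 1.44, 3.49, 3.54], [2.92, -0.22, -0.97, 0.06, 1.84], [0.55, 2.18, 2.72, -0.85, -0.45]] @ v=[[0.30, 3.34, 0.71, 1.57, 0.02], [-0.29, -0.65, 0.32, -0.14, -0.01], [-0.69, 0.78, -0.10, 2.0, -0.17], [-0.06, -1.51, -1.19, 0.02, -0.27], [0.32, -0.29, 0.17, 0.01, -0.3]]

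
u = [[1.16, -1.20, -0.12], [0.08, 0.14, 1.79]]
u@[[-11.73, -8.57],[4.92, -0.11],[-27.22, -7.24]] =[[-16.24, -8.94], [-48.97, -13.66]]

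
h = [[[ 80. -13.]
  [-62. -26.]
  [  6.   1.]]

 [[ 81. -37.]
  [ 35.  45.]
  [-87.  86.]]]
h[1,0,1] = -37.0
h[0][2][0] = 6.0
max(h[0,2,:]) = 6.0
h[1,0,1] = -37.0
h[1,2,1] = 86.0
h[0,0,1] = -13.0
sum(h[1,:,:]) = 123.0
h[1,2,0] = -87.0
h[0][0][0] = 80.0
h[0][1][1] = -26.0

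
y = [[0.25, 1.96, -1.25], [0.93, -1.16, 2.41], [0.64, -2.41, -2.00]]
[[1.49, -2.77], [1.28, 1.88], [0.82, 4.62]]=y @ [[2.24, 0.53], [0.38, -1.61], [-0.15, -0.2]]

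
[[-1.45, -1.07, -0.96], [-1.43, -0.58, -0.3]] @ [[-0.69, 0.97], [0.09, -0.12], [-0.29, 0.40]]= [[1.18, -1.66], [1.02, -1.44]]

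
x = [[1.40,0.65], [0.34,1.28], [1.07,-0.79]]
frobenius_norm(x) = 2.43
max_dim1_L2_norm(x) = 1.54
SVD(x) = [[-0.82, 0.10],  [-0.51, -0.60],  [-0.27, 0.79]] @ diag([1.8761234293575975, 1.5445584734206368]) @ [[-0.86, -0.51], [0.51, -0.86]]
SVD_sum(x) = [[1.32,0.79], [0.81,0.49], [0.44,0.26]] + [[0.08, -0.14], [-0.47, 0.79], [0.63, -1.05]]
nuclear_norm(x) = 3.42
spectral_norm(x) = 1.88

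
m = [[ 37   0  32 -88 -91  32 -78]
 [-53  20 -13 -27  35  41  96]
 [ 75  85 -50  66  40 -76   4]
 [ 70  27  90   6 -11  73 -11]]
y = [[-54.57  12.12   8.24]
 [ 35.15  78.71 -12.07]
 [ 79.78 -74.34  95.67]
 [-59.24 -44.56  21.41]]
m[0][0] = 37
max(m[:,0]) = 75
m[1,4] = 35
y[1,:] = [35.15, 78.71, -12.07]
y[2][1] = -74.34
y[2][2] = 95.67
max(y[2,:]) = 95.67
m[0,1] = 0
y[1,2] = -12.07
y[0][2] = 8.24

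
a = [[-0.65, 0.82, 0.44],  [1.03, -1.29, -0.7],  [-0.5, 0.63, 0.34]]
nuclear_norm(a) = 2.30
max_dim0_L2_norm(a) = 1.65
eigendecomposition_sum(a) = [[(-0.65-0j), 0.82-0.00j, (0.44-0j)],[(1.03+0j), -1.29+0.00j, -0.70+0.00j],[(-0.5-0j), 0.63-0.00j, 0.34-0.00j]] + [[-0j, 0j, -0.00+0.00j], [0j, -0.00+0.00j, -0.00+0.00j], [0.00-0.00j, 0j, (-0+0j)]] + [[0.00+0.00j, -0j, -0.00-0.00j],[-0j, (-0-0j), -0.00-0.00j],[0j, -0j, (-0-0j)]]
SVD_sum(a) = [[-0.65, 0.82, 0.44], [1.03, -1.29, -0.70], [-0.50, 0.63, 0.34]] + [[0.0,0.0,-0.00], [0.0,0.0,-0.0], [0.00,0.00,-0.00]] + [[-0.00, -0.00, -0.00],[0.00, 0.00, 0.00],[0.00, 0.00, 0.00]]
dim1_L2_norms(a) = [1.14, 1.79, 0.87]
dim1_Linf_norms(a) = [0.82, 1.29, 0.63]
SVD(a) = [[-0.49, -0.75, -0.43],[0.78, -0.60, 0.16],[-0.38, -0.26, 0.89]] @ diag([2.2947722821923633, 0.0044216806931704515, 0.0007884297698379817]) @ [[0.57, -0.72, -0.39], [-0.45, -0.67, 0.59], [0.69, 0.16, 0.71]]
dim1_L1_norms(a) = [1.91, 3.02, 1.47]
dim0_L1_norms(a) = [2.18, 2.74, 1.48]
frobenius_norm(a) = 2.29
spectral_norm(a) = 2.29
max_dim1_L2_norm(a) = 1.79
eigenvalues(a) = [(-1.6+0j), 0j, -0j]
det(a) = -0.00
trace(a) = -1.60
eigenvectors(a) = [[-0.50+0.00j, (0.72+0j), (0.72-0j)], [0.78+0.00j, 0.33+0.19j, 0.33-0.19j], [(-0.38+0j), 0.45-0.35j, (0.45+0.35j)]]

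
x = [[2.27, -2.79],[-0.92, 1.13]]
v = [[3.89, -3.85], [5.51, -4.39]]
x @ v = [[-6.54, 3.51], [2.65, -1.42]]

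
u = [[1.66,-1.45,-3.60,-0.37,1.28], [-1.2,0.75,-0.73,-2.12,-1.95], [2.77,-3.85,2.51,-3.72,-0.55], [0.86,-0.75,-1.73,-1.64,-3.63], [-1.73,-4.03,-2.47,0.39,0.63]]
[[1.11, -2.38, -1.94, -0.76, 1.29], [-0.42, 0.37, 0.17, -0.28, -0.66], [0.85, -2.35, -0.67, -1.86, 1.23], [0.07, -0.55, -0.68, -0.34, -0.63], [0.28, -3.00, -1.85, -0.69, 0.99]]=u @ [[0.24, -0.09, -0.11, -0.05, 0.13], [-0.09, 0.59, 0.29, 0.18, -0.21], [-0.11, 0.29, 0.34, 0.04, -0.08], [-0.05, 0.18, 0.04, 0.32, -0.12], [0.13, -0.21, -0.08, -0.12, 0.34]]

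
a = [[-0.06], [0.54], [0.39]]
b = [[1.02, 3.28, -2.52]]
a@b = [[-0.06, -0.20, 0.15], [0.55, 1.77, -1.36], [0.40, 1.28, -0.98]]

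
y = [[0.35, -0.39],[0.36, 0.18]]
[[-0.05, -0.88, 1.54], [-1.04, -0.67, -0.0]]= y @ [[-2.03, -2.06, 1.36],[-1.7, 0.40, -2.74]]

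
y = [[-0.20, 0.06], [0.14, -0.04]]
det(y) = -0.000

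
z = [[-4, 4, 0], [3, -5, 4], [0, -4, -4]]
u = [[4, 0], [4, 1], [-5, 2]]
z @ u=[[0, 4], [-28, 3], [4, -12]]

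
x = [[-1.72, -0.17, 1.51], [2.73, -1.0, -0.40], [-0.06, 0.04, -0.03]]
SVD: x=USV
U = [[-0.59,-0.81,0.03], [0.81,-0.59,0.04], [-0.02,0.05,1.0]]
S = [3.51, 1.24, 0.01]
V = [[0.92, -0.2, -0.34], [-0.17, 0.58, -0.79], [-0.36, -0.79, -0.5]]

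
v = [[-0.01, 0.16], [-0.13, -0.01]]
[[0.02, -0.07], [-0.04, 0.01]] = v @ [[0.29,-0.04], [0.15,-0.45]]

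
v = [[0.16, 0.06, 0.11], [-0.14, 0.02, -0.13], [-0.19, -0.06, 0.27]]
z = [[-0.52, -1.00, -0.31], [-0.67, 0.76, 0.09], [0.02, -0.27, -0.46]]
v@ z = [[-0.12, -0.14, -0.09], [0.06, 0.19, 0.11], [0.14, 0.07, -0.07]]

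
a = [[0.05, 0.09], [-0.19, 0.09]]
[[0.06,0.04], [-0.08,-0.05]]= a @ [[0.62,0.37], [0.37,0.22]]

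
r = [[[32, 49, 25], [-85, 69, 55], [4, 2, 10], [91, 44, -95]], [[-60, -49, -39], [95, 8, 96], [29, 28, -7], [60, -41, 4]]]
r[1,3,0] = 60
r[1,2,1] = 28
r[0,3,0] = 91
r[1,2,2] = -7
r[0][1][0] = -85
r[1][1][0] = 95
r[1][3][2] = 4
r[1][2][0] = 29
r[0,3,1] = 44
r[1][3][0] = 60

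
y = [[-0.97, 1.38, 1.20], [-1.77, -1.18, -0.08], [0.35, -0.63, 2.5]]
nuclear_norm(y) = 6.73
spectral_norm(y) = 2.78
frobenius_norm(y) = 3.95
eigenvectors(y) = [[(0.01+0.67j), 0.01-0.67j, (0.26+0j)], [(-0.73+0j), (-0.73-0j), -0.14+0.00j], [-0.08-0.10j, -0.08+0.10j, 0.96+0.00j]]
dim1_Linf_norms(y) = [1.38, 1.77, 2.5]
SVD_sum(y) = [[-0.05, 0.05, 1.29], [0.00, -0.0, -0.06], [-0.09, 0.1, 2.46]] + [[-0.06, -0.04, -0.0], [-1.80, -1.14, -0.02], [-0.02, -0.01, -0.00]] + [[-0.87, 1.37, -0.08], [0.02, -0.04, 0.00], [0.45, -0.72, 0.04]]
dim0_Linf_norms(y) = [1.77, 1.38, 2.5]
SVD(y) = [[0.46, 0.03, -0.89],[-0.02, 1.00, 0.02],[0.89, 0.01, 0.46]] @ diag([2.7764273361265723, 2.1285701844851674, 1.8294917919821012]) @ [[-0.04, 0.04, 1.0], [-0.84, -0.54, -0.01], [0.53, -0.84, 0.05]]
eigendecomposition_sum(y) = [[-0.54+0.80j, 0.73+0.56j, (0.25-0.14j)],  [(-0.86-0.59j), (-0.61+0.78j), 0.15+0.27j],  [(-0.01-0.18j), -0.18+0.00j, (-0.02+0.05j)]] + [[(-0.54-0.8j), 0.73-0.56j, 0.25+0.14j],  [-0.86+0.59j, (-0.61-0.78j), (0.15-0.27j)],  [(-0.01+0.18j), (-0.18-0j), (-0.02-0.05j)]] + [[(0.1-0j), -0.08+0.00j, 0.69-0.00j], [(-0.06+0j), 0.04-0.00j, (-0.37+0j)], [0.38-0.00j, -0.28+0.00j, 2.54-0.00j]]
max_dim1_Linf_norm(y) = 2.5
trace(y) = 0.35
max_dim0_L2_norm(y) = 2.77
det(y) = 10.81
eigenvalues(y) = [(-1.17+1.63j), (-1.17-1.63j), (2.69+0j)]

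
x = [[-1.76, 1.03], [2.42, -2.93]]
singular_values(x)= [4.27, 0.62]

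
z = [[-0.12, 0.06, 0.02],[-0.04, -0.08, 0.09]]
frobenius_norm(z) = 0.19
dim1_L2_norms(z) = [0.14, 0.13]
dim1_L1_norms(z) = [0.2, 0.21]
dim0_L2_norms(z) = [0.13, 0.1, 0.09]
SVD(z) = [[-0.88, -0.48], [-0.48, 0.88]] @ diag([0.1392336199929075, 0.12293900546071868]) @ [[0.89,-0.10,-0.44], [0.18,-0.81,0.56]]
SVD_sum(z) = [[-0.11, 0.01, 0.05], [-0.06, 0.01, 0.03]] + [[-0.01, 0.05, -0.03], [0.02, -0.09, 0.06]]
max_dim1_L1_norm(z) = 0.21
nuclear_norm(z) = 0.26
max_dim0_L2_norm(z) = 0.13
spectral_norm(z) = 0.14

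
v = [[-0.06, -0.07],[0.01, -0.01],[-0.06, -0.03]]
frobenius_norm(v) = 0.11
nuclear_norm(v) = 0.14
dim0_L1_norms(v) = [0.13, 0.11]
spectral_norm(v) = 0.11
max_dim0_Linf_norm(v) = 0.07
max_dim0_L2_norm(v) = 0.09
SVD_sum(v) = [[-0.07,-0.06], [0.0,0.00], [-0.05,-0.04]] + [[0.01, -0.01], [0.01, -0.01], [-0.01, 0.01]]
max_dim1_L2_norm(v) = 0.09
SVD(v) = [[-0.82, -0.49],[0.01, -0.55],[-0.58, 0.68]] @ diag([0.11198830434918275, 0.02566358683027025]) @ [[0.75, 0.66], [-0.66, 0.75]]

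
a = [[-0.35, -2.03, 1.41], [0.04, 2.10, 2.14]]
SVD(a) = [[-0.36, 0.93], [0.93, 0.36]] @ diag([3.0789054726991174, 2.3964642893611883]) @ [[0.05, 0.87, 0.48], [-0.13, -0.47, 0.87]]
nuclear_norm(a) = 5.48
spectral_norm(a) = 3.08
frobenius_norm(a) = 3.90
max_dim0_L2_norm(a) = 2.92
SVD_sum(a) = [[-0.06,-0.97,-0.54],[0.15,2.51,1.38]] + [[-0.29, -1.06, 1.95], [-0.11, -0.41, 0.76]]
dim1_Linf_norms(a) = [2.03, 2.14]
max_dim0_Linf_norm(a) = 2.14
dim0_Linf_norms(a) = [0.35, 2.1, 2.14]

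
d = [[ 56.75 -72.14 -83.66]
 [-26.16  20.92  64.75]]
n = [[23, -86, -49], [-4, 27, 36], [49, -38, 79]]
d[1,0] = -26.16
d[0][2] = -83.66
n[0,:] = [23, -86, -49]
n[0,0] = 23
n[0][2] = -49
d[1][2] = 64.75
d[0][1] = -72.14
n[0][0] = 23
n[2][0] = 49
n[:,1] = [-86, 27, -38]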